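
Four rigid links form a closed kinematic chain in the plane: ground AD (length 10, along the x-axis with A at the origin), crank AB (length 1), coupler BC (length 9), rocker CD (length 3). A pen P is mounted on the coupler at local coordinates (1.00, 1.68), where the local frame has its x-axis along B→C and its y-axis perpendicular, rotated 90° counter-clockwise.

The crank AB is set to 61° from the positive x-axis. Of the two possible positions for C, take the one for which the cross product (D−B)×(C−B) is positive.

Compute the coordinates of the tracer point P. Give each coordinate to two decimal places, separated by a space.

A=(0,0), D=(10.00,0)
B = A + 1.00·(cos61°, sin61°) = (0.4848, 0.8746)
|BD| = 9.5553
circle(B,9.00) ∩ circle(D,3.00): a=8.5452, h=2.8248
  candidates: C₊=(9.2527,2.9054) cross=26.992; C₋=(8.7356,-2.7205) cross=-26.992
  mode + wants cross > 0 → take C=(9.2527,2.9054) (cross=26.992)
ex = (C−B)/|BC| = (0.9742,0.2256); ey = (-0.2256,0.9742)
P = B + 1.00·ex + 1.68·ey = (1.0799,2.7369)

1.08 2.74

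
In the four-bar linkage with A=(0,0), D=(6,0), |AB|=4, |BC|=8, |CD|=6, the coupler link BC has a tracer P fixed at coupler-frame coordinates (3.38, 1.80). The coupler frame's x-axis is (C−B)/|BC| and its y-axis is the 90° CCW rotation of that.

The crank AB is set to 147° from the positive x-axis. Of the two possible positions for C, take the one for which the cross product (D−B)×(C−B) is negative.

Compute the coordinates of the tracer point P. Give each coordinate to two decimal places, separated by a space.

A=(0,0), D=(6.00,0)
B = A + 4.00·(cos147°, sin147°) = (-3.3547, 2.1786)
|BD| = 9.6050
circle(B,8.00) ∩ circle(D,6.00): a=6.2601, h=4.9811
  candidates: C₊=(3.8720,5.6100) cross=47.844; C₋=(1.6125,-4.0926) cross=-47.844
  mode - wants cross < 0 → take C=(1.6125,-4.0926) (cross=-47.844)
ex = (C−B)/|BC| = (0.6209,-0.7839); ey = (0.7839,0.6209)
P = B + 3.38·ex + 1.80·ey = (0.1549,0.6466)

0.15 0.65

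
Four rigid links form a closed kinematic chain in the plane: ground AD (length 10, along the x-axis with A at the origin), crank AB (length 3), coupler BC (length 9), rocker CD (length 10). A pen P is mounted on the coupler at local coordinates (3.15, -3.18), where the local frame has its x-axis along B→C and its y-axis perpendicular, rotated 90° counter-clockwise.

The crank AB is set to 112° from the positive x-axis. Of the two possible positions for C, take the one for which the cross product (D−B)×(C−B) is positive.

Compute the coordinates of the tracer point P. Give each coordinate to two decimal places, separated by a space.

A=(0,0), D=(10.00,0)
B = A + 3.00·(cos112°, sin112°) = (-1.1238, 2.7816)
|BD| = 11.4663
circle(B,9.00) ∩ circle(D,10.00): a=4.9046, h=7.5462
  candidates: C₊=(5.4649,8.9125) cross=86.527; C₋=(1.8037,-5.7290) cross=-86.527
  mode + wants cross > 0 → take C=(5.4649,8.9125) (cross=86.527)
ex = (C−B)/|BC| = (0.7321,0.6812); ey = (-0.6812,0.7321)
P = B + 3.15·ex + -3.18·ey = (3.3485,2.5994)

3.35 2.60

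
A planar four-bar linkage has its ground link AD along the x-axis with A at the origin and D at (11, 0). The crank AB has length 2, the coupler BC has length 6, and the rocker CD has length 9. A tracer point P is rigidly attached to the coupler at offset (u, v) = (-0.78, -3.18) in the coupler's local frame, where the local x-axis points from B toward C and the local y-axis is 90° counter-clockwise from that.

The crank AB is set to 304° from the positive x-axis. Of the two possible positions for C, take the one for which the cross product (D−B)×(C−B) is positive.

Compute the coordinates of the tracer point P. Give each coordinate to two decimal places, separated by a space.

3.90 -3.38

A=(0,0), D=(11.00,0)
B = A + 2.00·(cos304°, sin304°) = (1.1184, -1.6581)
|BD| = 10.0198
circle(B,6.00) ∩ circle(D,9.00): a=2.7643, h=5.3253
  candidates: C₊=(2.9634,4.0512) cross=53.358; C₋=(4.7258,-6.4525) cross=-53.358
  mode + wants cross > 0 → take C=(2.9634,4.0512) (cross=53.358)
ex = (C−B)/|BC| = (0.3075,0.9515); ey = (-0.9515,0.3075)
P = B + -0.78·ex + -3.18·ey = (3.9045,-3.3781)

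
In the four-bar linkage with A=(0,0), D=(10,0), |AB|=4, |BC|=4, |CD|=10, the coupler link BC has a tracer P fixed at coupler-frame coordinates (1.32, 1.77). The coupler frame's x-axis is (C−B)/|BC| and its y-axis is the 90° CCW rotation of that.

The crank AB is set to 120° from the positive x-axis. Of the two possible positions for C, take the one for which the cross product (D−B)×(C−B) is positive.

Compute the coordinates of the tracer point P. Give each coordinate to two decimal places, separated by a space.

-1.66 5.65

A=(0,0), D=(10.00,0)
B = A + 4.00·(cos120°, sin120°) = (-2.0000, 3.4641)
|BD| = 12.4900
circle(B,4.00) ∩ circle(D,10.00): a=2.8823, h=2.7735
  candidates: C₊=(1.5385,5.3294) cross=34.641; C₋=(0.0000,0.0000) cross=-34.641
  mode + wants cross > 0 → take C=(1.5385,5.3294) (cross=34.641)
ex = (C−B)/|BC| = (0.8846,0.4663); ey = (-0.4663,0.8846)
P = B + 1.32·ex + 1.77·ey = (-1.6577,5.6454)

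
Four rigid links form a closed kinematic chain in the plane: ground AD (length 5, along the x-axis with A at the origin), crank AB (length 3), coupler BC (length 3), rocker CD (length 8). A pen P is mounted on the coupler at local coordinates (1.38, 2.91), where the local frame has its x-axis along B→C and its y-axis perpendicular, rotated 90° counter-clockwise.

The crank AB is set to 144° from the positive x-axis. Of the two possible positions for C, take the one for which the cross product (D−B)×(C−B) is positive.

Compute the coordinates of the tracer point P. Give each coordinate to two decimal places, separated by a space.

A=(0,0), D=(5.00,0)
B = A + 3.00·(cos144°, sin144°) = (-2.4271, 1.7634)
|BD| = 7.6335
circle(B,3.00) ∩ circle(D,8.00): a=0.2142, h=2.9923
  candidates: C₊=(-1.5274,4.6253) cross=22.842; C₋=(-2.9099,-1.1975) cross=-22.842
  mode + wants cross > 0 → take C=(-1.5274,4.6253) (cross=22.842)
ex = (C−B)/|BC| = (0.2999,0.9540); ey = (-0.9540,0.2999)
P = B + 1.38·ex + 2.91·ey = (-4.7893,3.9525)

-4.79 3.95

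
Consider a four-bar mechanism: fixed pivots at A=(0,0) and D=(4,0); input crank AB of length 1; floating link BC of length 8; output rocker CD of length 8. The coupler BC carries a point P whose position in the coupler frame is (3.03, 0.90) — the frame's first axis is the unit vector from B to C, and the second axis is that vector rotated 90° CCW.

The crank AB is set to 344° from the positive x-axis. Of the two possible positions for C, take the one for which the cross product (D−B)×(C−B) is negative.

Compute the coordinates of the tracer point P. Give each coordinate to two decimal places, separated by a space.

2.67 -2.93

A=(0,0), D=(4.00,0)
B = A + 1.00·(cos344°, sin344°) = (0.9613, -0.2756)
|BD| = 3.0512
circle(B,8.00) ∩ circle(D,8.00): a=1.5256, h=7.8532
  candidates: C₊=(1.7712,7.6833) cross=23.962; C₋=(3.1901,-7.9589) cross=-23.962
  mode - wants cross < 0 → take C=(3.1901,-7.9589) (cross=-23.962)
ex = (C−B)/|BC| = (0.2786,-0.9604); ey = (0.9604,0.2786)
P = B + 3.03·ex + 0.90·ey = (2.6698,-2.9349)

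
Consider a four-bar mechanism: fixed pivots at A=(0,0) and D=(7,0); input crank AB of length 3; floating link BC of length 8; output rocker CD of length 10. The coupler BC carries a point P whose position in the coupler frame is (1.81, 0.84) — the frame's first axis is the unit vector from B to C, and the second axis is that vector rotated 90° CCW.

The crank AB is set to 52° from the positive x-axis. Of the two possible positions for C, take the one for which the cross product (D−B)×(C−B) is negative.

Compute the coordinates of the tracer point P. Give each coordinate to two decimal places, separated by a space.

A=(0,0), D=(7.00,0)
B = A + 3.00·(cos52°, sin52°) = (1.8470, 2.3640)
|BD| = 5.6694
circle(B,8.00) ∩ circle(D,10.00): a=-0.3402, h=7.9928
  candidates: C₊=(4.8706,9.7706) cross=45.314; C₋=(-1.7951,-4.7588) cross=-45.314
  mode - wants cross < 0 → take C=(-1.7951,-4.7588) (cross=-45.314)
ex = (C−B)/|BC| = (-0.4553,-0.8904); ey = (0.8904,-0.4553)
P = B + 1.81·ex + 0.84·ey = (1.7709,0.3701)

1.77 0.37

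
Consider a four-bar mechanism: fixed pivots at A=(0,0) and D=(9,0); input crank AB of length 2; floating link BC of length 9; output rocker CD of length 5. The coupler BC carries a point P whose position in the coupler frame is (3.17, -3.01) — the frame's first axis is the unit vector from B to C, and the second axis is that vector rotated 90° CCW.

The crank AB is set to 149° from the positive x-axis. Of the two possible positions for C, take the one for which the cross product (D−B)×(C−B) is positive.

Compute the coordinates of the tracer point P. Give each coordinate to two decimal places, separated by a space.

2.35 -0.57

A=(0,0), D=(9.00,0)
B = A + 2.00·(cos149°, sin149°) = (-1.7143, 1.0301)
|BD| = 10.7637
circle(B,9.00) ∩ circle(D,5.00): a=7.9832, h=4.1555
  candidates: C₊=(6.6299,4.4026) cross=44.729; C₋=(5.8345,-3.8704) cross=-44.729
  mode + wants cross > 0 → take C=(6.6299,4.4026) (cross=44.729)
ex = (C−B)/|BC| = (0.9271,0.3747); ey = (-0.3747,0.9271)
P = B + 3.17·ex + -3.01·ey = (2.3526,-0.5727)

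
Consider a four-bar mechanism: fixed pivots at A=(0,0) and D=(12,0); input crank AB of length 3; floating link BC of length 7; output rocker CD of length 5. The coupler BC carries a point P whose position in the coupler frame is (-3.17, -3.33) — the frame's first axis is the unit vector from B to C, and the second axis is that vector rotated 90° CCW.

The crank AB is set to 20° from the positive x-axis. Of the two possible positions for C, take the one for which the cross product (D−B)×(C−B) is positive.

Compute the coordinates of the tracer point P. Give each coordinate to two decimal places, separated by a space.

1.42 -3.35

A=(0,0), D=(12.00,0)
B = A + 3.00·(cos20°, sin20°) = (2.8191, 1.0261)
|BD| = 9.2381
circle(B,7.00) ∩ circle(D,5.00): a=5.9180, h=3.7386
  candidates: C₊=(9.1157,4.0842) cross=34.538; C₋=(8.2852,-3.3467) cross=-34.538
  mode + wants cross > 0 → take C=(9.1157,4.0842) (cross=34.538)
ex = (C−B)/|BC| = (0.8995,0.4369); ey = (-0.4369,0.8995)
P = B + -3.17·ex + -3.33·ey = (1.4224,-3.3543)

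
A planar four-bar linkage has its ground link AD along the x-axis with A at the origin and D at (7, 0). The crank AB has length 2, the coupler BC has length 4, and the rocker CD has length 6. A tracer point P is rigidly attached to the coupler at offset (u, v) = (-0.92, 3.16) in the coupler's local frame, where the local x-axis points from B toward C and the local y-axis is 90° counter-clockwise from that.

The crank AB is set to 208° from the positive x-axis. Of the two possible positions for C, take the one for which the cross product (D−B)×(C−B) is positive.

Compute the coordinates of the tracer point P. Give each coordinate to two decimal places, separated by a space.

-4.54 0.83

A=(0,0), D=(7.00,0)
B = A + 2.00·(cos208°, sin208°) = (-1.7659, -0.9389)
|BD| = 8.8160
circle(B,4.00) ∩ circle(D,6.00): a=3.2737, h=2.2984
  candidates: C₊=(1.2444,1.6951) cross=20.263; C₋=(1.7340,-2.8756) cross=-20.263
  mode + wants cross > 0 → take C=(1.2444,1.6951) (cross=20.263)
ex = (C−B)/|BC| = (0.7526,0.6585); ey = (-0.6585,0.7526)
P = B + -0.92·ex + 3.16·ey = (-4.5391,0.8334)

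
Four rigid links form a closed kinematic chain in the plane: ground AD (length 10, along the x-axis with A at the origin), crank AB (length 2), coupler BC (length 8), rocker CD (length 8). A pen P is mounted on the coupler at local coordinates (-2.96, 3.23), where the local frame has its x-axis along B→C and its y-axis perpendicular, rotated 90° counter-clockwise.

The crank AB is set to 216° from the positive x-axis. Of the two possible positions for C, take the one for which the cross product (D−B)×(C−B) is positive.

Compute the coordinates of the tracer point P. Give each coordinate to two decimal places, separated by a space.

A=(0,0), D=(10.00,0)
B = A + 2.00·(cos216°, sin216°) = (-1.6180, -1.1756)
|BD| = 11.6774
circle(B,8.00) ∩ circle(D,8.00): a=5.8387, h=5.4690
  candidates: C₊=(3.6404,4.8534) cross=63.863; C₋=(4.7416,-6.0290) cross=-63.863
  mode + wants cross > 0 → take C=(3.6404,4.8534) (cross=63.863)
ex = (C−B)/|BC| = (0.6573,0.7536); ey = (-0.7536,0.6573)
P = B + -2.96·ex + 3.23·ey = (-5.9979,-1.2832)

-6.00 -1.28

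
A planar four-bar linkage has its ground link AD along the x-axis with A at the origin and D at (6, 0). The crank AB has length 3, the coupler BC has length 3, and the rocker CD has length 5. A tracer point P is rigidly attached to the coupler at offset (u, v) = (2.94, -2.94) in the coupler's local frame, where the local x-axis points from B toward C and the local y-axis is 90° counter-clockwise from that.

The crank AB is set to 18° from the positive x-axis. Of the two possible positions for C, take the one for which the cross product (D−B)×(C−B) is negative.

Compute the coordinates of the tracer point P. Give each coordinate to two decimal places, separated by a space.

-1.20 -0.02

A=(0,0), D=(6.00,0)
B = A + 3.00·(cos18°, sin18°) = (2.8532, 0.9271)
|BD| = 3.2805
circle(B,3.00) ∩ circle(D,5.00): a=-0.7983, h=2.8918
  candidates: C₊=(2.9046,3.9266) cross=9.487; C₋=(1.2702,-1.6213) cross=-9.487
  mode - wants cross < 0 → take C=(1.2702,-1.6213) (cross=-9.487)
ex = (C−B)/|BC| = (-0.5277,-0.8494); ey = (0.8494,-0.5277)
P = B + 2.94·ex + -2.94·ey = (-1.1956,-0.0190)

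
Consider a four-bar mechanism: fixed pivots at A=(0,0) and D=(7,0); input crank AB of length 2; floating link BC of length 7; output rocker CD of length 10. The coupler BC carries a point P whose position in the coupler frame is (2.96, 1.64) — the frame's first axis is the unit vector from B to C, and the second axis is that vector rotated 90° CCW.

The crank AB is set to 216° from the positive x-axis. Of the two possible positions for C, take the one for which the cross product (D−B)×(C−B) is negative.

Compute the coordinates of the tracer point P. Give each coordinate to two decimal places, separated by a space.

A=(0,0), D=(7.00,0)
B = A + 2.00·(cos216°, sin216°) = (-1.6180, -1.1756)
|BD| = 8.6978
circle(B,7.00) ∩ circle(D,10.00): a=1.4172, h=6.8550
  candidates: C₊=(-1.1404,5.8081) cross=59.624; C₋=(0.7126,-7.7762) cross=-59.624
  mode - wants cross < 0 → take C=(0.7126,-7.7762) (cross=-59.624)
ex = (C−B)/|BC| = (0.3330,-0.9429); ey = (0.9429,0.3330)
P = B + 2.96·ex + 1.64·ey = (0.9139,-3.4206)

0.91 -3.42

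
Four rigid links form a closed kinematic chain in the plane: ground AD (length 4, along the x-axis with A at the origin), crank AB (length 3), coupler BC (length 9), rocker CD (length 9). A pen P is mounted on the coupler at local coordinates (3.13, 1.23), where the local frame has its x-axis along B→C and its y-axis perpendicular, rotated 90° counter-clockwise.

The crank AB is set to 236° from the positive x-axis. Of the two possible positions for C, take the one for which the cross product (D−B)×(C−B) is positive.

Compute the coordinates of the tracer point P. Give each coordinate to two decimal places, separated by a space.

-3.10 0.56

A=(0,0), D=(4.00,0)
B = A + 3.00·(cos236°, sin236°) = (-1.6776, -2.4871)
|BD| = 6.1984
circle(B,9.00) ∩ circle(D,9.00): a=3.0992, h=8.4495
  candidates: C₊=(-2.2292,6.4960) cross=52.374; C₋=(4.5516,-8.9831) cross=-52.374
  mode + wants cross > 0 → take C=(-2.2292,6.4960) (cross=52.374)
ex = (C−B)/|BC| = (-0.0613,0.9981); ey = (-0.9981,-0.0613)
P = B + 3.13·ex + 1.23·ey = (-3.0971,0.5616)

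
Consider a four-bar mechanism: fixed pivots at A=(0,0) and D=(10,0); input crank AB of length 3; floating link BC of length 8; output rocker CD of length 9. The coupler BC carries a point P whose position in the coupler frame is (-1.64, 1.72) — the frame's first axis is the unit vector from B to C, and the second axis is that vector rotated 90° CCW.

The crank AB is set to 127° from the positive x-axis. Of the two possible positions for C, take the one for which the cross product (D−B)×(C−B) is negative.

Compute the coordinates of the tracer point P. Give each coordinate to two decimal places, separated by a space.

A=(0,0), D=(10.00,0)
B = A + 3.00·(cos127°, sin127°) = (-1.8054, 2.3959)
|BD| = 12.0461
circle(B,8.00) ∩ circle(D,9.00): a=5.3174, h=5.9770
  candidates: C₊=(4.5946,7.1959) cross=72.000; C₋=(2.2170,-4.5193) cross=-72.000
  mode - wants cross < 0 → take C=(2.2170,-4.5193) (cross=-72.000)
ex = (C−B)/|BC| = (0.5028,-0.8644); ey = (0.8644,0.5028)
P = B + -1.64·ex + 1.72·ey = (-1.1433,4.6783)

-1.14 4.68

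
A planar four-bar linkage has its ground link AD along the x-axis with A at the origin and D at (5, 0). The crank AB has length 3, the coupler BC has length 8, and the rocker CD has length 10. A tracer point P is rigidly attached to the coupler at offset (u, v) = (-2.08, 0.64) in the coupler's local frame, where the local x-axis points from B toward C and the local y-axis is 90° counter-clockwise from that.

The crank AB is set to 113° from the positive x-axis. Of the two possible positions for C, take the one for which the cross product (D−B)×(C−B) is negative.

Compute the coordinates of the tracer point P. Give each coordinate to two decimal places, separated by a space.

0.11 4.52

A=(0,0), D=(5.00,0)
B = A + 3.00·(cos113°, sin113°) = (-1.1722, 2.7615)
|BD| = 6.7618
circle(B,8.00) ∩ circle(D,10.00): a=0.7189, h=7.9676
  candidates: C₊=(2.7380,9.7408) cross=53.876; C₋=(-3.7700,-4.8050) cross=-53.876
  mode - wants cross < 0 → take C=(-3.7700,-4.8050) (cross=-53.876)
ex = (C−B)/|BC| = (-0.3247,-0.9458); ey = (0.9458,-0.3247)
P = B + -2.08·ex + 0.64·ey = (0.1085,4.5210)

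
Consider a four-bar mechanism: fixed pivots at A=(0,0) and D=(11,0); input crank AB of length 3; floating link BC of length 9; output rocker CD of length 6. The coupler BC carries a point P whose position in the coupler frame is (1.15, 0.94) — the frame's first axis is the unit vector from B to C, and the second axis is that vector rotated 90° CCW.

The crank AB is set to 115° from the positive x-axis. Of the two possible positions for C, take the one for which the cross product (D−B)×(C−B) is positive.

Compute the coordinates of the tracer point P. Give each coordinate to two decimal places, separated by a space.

-0.37 3.91

A=(0,0), D=(11.00,0)
B = A + 3.00·(cos115°, sin115°) = (-1.2679, 2.7189)
|BD| = 12.5655
circle(B,9.00) ∩ circle(D,6.00): a=8.0734, h=3.9775
  candidates: C₊=(7.4749,4.8553) cross=49.979; C₋=(5.7536,-2.9113) cross=-49.979
  mode + wants cross > 0 → take C=(7.4749,4.8553) (cross=49.979)
ex = (C−B)/|BC| = (0.9714,0.2374); ey = (-0.2374,0.9714)
P = B + 1.15·ex + 0.94·ey = (-0.3739,3.9050)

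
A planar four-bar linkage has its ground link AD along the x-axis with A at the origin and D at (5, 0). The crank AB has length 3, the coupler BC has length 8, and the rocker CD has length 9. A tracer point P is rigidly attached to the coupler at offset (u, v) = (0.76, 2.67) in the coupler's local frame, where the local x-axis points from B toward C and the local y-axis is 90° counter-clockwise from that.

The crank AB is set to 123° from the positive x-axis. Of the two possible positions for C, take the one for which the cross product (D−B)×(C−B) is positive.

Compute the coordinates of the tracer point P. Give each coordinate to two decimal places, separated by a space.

A=(0,0), D=(5.00,0)
B = A + 3.00·(cos123°, sin123°) = (-1.6339, 2.5160)
|BD| = 7.0950
circle(B,8.00) ∩ circle(D,9.00): a=2.3495, h=7.6472
  candidates: C₊=(3.2747,8.8331) cross=54.257; C₋=(-2.1490,-5.4674) cross=-54.257
  mode + wants cross > 0 → take C=(3.2747,8.8331) (cross=54.257)
ex = (C−B)/|BC| = (0.6136,0.7896); ey = (-0.7896,0.6136)
P = B + 0.76·ex + 2.67·ey = (-3.2759,4.7544)

-3.28 4.75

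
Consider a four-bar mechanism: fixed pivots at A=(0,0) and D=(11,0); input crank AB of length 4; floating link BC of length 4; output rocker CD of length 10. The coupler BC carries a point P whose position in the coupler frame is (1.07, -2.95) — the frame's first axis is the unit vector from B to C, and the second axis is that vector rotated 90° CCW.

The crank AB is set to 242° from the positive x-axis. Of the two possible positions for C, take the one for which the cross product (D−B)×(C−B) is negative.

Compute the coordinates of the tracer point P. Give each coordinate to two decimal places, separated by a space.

-1.48 -6.64

A=(0,0), D=(11.00,0)
B = A + 4.00·(cos242°, sin242°) = (-1.8779, -3.5318)
|BD| = 13.3534
circle(B,4.00) ∩ circle(D,10.00): a=3.5314, h=1.8785
  candidates: C₊=(1.0309,-0.7861) cross=25.085; C₋=(2.0246,-4.4094) cross=-25.085
  mode - wants cross < 0 → take C=(2.0246,-4.4094) (cross=-25.085)
ex = (C−B)/|BC| = (0.9756,-0.2194); ey = (0.2194,0.9756)
P = B + 1.07·ex + -2.95·ey = (-1.4812,-6.6447)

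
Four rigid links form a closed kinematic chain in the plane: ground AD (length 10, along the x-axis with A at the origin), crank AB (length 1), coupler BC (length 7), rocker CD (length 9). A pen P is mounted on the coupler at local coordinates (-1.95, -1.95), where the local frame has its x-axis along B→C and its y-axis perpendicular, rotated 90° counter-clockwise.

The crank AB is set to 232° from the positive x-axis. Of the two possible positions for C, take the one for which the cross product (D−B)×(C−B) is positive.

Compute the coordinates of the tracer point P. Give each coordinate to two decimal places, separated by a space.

A=(0,0), D=(10.00,0)
B = A + 1.00·(cos232°, sin232°) = (-0.6157, -0.7880)
|BD| = 10.6449
circle(B,7.00) ∩ circle(D,9.00): a=3.8194, h=5.8662
  candidates: C₊=(2.7590,5.3448) cross=62.445; C₋=(3.6275,-6.3554) cross=-62.445
  mode + wants cross > 0 → take C=(2.7590,5.3448) (cross=62.445)
ex = (C−B)/|BC| = (0.4821,0.8761); ey = (-0.8761,0.4821)
P = B + -1.95·ex + -1.95·ey = (0.1527,-3.4365)

0.15 -3.44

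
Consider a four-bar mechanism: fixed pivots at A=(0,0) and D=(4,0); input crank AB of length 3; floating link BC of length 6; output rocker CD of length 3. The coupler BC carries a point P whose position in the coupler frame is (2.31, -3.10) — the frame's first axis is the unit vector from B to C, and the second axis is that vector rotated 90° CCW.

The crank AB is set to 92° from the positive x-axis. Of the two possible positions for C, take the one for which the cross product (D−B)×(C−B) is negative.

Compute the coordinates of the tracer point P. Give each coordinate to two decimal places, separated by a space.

A=(0,0), D=(4.00,0)
B = A + 3.00·(cos92°, sin92°) = (-0.1047, 2.9982)
|BD| = 5.0831
circle(B,6.00) ∩ circle(D,3.00): a=5.1974, h=2.9978
  candidates: C₊=(5.8606,2.3534) cross=15.238; C₋=(2.3241,-2.4883) cross=-15.238
  mode - wants cross < 0 → take C=(2.3241,-2.4883) (cross=-15.238)
ex = (C−B)/|BC| = (0.4048,-0.9144); ey = (0.9144,0.4048)
P = B + 2.31·ex + -3.10·ey = (-2.0043,-0.3690)

-2.00 -0.37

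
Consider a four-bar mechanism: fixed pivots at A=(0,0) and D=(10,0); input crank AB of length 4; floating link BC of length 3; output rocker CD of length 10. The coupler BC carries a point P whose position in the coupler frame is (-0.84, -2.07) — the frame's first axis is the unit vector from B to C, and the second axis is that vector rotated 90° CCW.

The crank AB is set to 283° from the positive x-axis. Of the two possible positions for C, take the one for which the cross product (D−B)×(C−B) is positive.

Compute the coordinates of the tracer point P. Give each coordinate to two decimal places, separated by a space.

A=(0,0), D=(10.00,0)
B = A + 4.00·(cos283°, sin283°) = (0.8998, -3.8975)
|BD| = 9.8997
circle(B,3.00) ∩ circle(D,10.00): a=0.3537, h=2.9791
  candidates: C₊=(0.0521,-1.0197) cross=29.492; C₋=(2.3978,-6.4967) cross=-29.492
  mode + wants cross > 0 → take C=(0.0521,-1.0197) (cross=29.492)
ex = (C−B)/|BC| = (-0.2826,0.9593); ey = (-0.9593,-0.2826)
P = B + -0.84·ex + -2.07·ey = (3.1228,-4.1184)

3.12 -4.12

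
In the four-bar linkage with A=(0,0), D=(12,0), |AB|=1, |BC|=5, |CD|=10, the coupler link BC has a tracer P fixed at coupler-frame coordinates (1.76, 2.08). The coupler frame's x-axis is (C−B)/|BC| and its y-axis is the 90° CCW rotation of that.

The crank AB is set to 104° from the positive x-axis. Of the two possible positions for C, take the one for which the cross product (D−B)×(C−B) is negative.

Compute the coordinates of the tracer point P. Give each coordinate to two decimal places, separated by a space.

2.46 0.65

A=(0,0), D=(12.00,0)
B = A + 1.00·(cos104°, sin104°) = (-0.2419, 0.9703)
|BD| = 12.2803
circle(B,5.00) ∩ circle(D,10.00): a=3.0865, h=3.9336
  candidates: C₊=(3.1457,4.6478) cross=48.306; C₋=(2.5241,-3.1949) cross=-48.306
  mode - wants cross < 0 → take C=(2.5241,-3.1949) (cross=-48.306)
ex = (C−B)/|BC| = (0.5532,-0.8330); ey = (0.8330,0.5532)
P = B + 1.76·ex + 2.08·ey = (2.4645,0.6548)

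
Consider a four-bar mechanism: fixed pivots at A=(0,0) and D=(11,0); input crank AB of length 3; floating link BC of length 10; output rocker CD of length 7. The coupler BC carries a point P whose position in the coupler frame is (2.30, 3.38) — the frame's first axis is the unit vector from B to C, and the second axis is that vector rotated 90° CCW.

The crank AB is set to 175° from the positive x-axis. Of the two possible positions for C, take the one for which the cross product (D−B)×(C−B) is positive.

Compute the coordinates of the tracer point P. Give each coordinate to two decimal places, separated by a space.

-2.48 4.32

A=(0,0), D=(11.00,0)
B = A + 3.00·(cos175°, sin175°) = (-2.9886, 0.2615)
|BD| = 13.9910
circle(B,10.00) ∩ circle(D,7.00): a=8.8181, h=4.7160
  candidates: C₊=(5.9161,4.8119) cross=65.982; C₋=(5.7399,-4.6185) cross=-65.982
  mode + wants cross > 0 → take C=(5.9161,4.8119) (cross=65.982)
ex = (C−B)/|BC| = (0.8905,0.4550); ey = (-0.4550,0.8905)
P = B + 2.30·ex + 3.38·ey = (-2.4785,4.3179)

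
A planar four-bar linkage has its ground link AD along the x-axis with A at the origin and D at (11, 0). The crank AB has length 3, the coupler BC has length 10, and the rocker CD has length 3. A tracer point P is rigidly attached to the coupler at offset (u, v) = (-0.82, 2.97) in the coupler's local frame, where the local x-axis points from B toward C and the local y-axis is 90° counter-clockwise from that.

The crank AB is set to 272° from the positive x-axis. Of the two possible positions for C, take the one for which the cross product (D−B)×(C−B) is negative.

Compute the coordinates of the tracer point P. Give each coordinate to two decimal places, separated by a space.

A=(0,0), D=(11.00,0)
B = A + 3.00·(cos272°, sin272°) = (0.1047, -2.9982)
|BD| = 11.3003
circle(B,10.00) ∩ circle(D,3.00): a=9.6766, h=2.5226
  candidates: C₊=(8.7652,2.0014) cross=28.506; C₋=(10.1038,-2.8630) cross=-28.506
  mode - wants cross < 0 → take C=(10.1038,-2.8630) (cross=-28.506)
ex = (C−B)/|BC| = (0.9999,0.0135); ey = (-0.0135,0.9999)
P = B + -0.82·ex + 2.97·ey = (-0.7554,-0.0395)

-0.76 -0.04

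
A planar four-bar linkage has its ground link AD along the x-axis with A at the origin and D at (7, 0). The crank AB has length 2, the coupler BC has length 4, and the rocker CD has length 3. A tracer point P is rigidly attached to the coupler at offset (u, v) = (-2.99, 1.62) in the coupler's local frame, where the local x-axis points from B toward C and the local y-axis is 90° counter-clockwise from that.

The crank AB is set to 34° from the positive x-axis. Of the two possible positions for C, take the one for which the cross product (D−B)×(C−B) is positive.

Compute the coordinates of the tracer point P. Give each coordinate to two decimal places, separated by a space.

A=(0,0), D=(7.00,0)
B = A + 2.00·(cos34°, sin34°) = (1.6581, 1.1184)
|BD| = 5.4577
circle(B,4.00) ∩ circle(D,3.00): a=3.3702, h=2.1545
  candidates: C₊=(5.3982,2.5366) cross=11.759; C₋=(4.5152,-1.6810) cross=-11.759
  mode + wants cross > 0 → take C=(5.3982,2.5366) (cross=11.759)
ex = (C−B)/|BC| = (0.9350,0.3546); ey = (-0.3546,0.9350)
P = B + -2.99·ex + 1.62·ey = (-1.7121,1.5730)

-1.71 1.57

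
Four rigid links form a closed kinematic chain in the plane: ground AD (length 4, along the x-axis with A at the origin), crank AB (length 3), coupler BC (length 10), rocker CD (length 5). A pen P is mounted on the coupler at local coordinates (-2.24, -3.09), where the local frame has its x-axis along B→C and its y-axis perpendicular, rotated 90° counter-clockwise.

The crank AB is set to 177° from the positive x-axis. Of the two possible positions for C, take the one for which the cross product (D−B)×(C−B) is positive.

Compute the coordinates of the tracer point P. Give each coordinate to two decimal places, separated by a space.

A=(0,0), D=(4.00,0)
B = A + 3.00·(cos177°, sin177°) = (-2.9959, 0.1570)
|BD| = 6.9977
circle(B,10.00) ∩ circle(D,5.00): a=8.8578, h=4.6411
  candidates: C₊=(5.9638,4.5982) cross=32.477; C₋=(5.7555,-4.6817) cross=-32.477
  mode + wants cross > 0 → take C=(5.9638,4.5982) (cross=32.477)
ex = (C−B)/|BC| = (0.8960,0.4441); ey = (-0.4441,0.8960)
P = B + -2.24·ex + -3.09·ey = (-3.6305,-3.6064)

-3.63 -3.61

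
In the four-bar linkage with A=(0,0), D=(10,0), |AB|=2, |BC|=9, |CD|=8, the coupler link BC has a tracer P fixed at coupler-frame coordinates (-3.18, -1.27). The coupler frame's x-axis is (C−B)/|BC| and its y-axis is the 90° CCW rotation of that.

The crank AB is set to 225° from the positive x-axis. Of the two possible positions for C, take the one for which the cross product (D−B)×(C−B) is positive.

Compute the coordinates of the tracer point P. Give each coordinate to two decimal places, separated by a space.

-2.43 -4.68

A=(0,0), D=(10.00,0)
B = A + 2.00·(cos225°, sin225°) = (-1.4142, -1.4142)
|BD| = 11.5015
circle(B,9.00) ∩ circle(D,8.00): a=6.4898, h=6.2356
  candidates: C₊=(4.2596,5.5721) cross=71.719; C₋=(5.7930,-6.8045) cross=-71.719
  mode + wants cross > 0 → take C=(4.2596,5.5721) (cross=71.719)
ex = (C−B)/|BC| = (0.6304,0.7763); ey = (-0.7763,0.6304)
P = B + -3.18·ex + -1.27·ey = (-2.4331,-4.6833)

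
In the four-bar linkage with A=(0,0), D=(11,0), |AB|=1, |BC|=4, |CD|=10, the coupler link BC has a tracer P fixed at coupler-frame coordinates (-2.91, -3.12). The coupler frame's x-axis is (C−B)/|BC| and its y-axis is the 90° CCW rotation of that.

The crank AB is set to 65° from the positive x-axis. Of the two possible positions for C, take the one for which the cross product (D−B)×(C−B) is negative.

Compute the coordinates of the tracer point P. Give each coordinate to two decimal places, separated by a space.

A=(0,0), D=(11.00,0)
B = A + 1.00·(cos65°, sin65°) = (0.4226, 0.9063)
|BD| = 10.6161
circle(B,4.00) ∩ circle(D,10.00): a=1.3518, h=3.7646
  candidates: C₊=(2.0909,4.5418) cross=39.966; C₋=(1.4481,-2.9600) cross=-39.966
  mode - wants cross < 0 → take C=(1.4481,-2.9600) (cross=-39.966)
ex = (C−B)/|BC| = (0.2564,-0.9666); ey = (0.9666,0.2564)
P = B + -2.91·ex + -3.12·ey = (-3.3392,2.9192)

-3.34 2.92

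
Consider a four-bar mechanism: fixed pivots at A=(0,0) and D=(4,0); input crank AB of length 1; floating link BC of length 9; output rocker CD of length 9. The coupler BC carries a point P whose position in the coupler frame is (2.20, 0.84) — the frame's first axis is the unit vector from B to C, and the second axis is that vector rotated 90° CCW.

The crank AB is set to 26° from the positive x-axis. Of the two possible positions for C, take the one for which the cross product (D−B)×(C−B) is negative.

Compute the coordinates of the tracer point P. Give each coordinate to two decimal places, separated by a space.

1.81 -1.73

A=(0,0), D=(4.00,0)
B = A + 1.00·(cos26°, sin26°) = (0.8988, 0.4384)
|BD| = 3.1320
circle(B,9.00) ∩ circle(D,9.00): a=1.5660, h=8.8627
  candidates: C₊=(3.6899,8.9947) cross=27.758; C₋=(1.2089,-8.5563) cross=-27.758
  mode - wants cross < 0 → take C=(1.2089,-8.5563) (cross=-27.758)
ex = (C−B)/|BC| = (0.0345,-0.9994); ey = (0.9994,0.0345)
P = B + 2.20·ex + 0.84·ey = (1.8141,-1.7314)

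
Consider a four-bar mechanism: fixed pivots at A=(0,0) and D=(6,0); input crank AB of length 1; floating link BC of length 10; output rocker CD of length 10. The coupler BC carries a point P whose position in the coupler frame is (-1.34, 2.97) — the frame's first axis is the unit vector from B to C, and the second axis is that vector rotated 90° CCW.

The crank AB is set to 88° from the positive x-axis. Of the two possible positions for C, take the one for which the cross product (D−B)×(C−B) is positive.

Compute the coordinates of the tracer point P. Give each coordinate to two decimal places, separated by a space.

-3.22 1.16

A=(0,0), D=(6.00,0)
B = A + 1.00·(cos88°, sin88°) = (0.0349, 0.9994)
|BD| = 6.0482
circle(B,10.00) ∩ circle(D,10.00): a=3.0241, h=9.5318
  candidates: C₊=(4.5924,9.9004) cross=57.650; C₋=(1.4425,-8.9011) cross=-57.650
  mode + wants cross > 0 → take C=(4.5924,9.9004) (cross=57.650)
ex = (C−B)/|BC| = (0.4558,0.8901); ey = (-0.8901,0.4558)
P = B + -1.34·ex + 2.97·ey = (-3.2194,1.1602)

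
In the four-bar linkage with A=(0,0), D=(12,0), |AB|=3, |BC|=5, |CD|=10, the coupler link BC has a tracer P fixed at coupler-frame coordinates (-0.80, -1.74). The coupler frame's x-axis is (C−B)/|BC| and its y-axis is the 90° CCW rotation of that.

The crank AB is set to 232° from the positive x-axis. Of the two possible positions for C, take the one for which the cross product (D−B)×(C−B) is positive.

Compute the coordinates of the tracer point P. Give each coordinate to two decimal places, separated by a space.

A=(0,0), D=(12.00,0)
B = A + 3.00·(cos232°, sin232°) = (-1.8470, -2.3640)
|BD| = 14.0473
circle(B,5.00) ∩ circle(D,10.00): a=4.3541, h=2.4580
  candidates: C₊=(2.0314,0.7916) cross=34.528; C₋=(2.8587,-4.0542) cross=-34.528
  mode + wants cross > 0 → take C=(2.0314,0.7916) (cross=34.528)
ex = (C−B)/|BC| = (0.7757,0.6311); ey = (-0.6311,0.7757)
P = B + -0.80·ex + -1.74·ey = (-1.3693,-4.2186)

-1.37 -4.22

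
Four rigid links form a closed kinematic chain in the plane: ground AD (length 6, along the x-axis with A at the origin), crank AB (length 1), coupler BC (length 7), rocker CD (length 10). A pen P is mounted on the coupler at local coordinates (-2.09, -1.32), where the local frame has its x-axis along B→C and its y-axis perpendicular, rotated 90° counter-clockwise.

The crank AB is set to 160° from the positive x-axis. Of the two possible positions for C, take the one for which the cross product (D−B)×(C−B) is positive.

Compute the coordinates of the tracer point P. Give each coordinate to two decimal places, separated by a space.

0.34 -1.78

A=(0,0), D=(6.00,0)
B = A + 1.00·(cos160°, sin160°) = (-0.9397, 0.3420)
|BD| = 6.9481
circle(B,7.00) ∩ circle(D,10.00): a=-0.1960, h=6.9973
  candidates: C₊=(-0.7910,7.3404) cross=48.618; C₋=(-1.4799,-6.6371) cross=-48.618
  mode + wants cross > 0 → take C=(-0.7910,7.3404) (cross=48.618)
ex = (C−B)/|BC| = (0.0212,0.9998); ey = (-0.9998,0.0212)
P = B + -2.09·ex + -1.32·ey = (0.3356,-1.7755)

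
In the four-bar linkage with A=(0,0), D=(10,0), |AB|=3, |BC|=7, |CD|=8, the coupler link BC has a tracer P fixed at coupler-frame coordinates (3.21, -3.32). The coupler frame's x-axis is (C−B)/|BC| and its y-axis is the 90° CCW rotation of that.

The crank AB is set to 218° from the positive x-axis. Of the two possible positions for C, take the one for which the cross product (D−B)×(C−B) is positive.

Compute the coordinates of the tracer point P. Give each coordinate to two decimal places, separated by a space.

A=(0,0), D=(10.00,0)
B = A + 3.00·(cos218°, sin218°) = (-2.3640, -1.8470)
|BD| = 12.5012
circle(B,7.00) ∩ circle(D,8.00): a=5.6507, h=4.1316
  candidates: C₊=(2.6142,3.0741) cross=51.650; C₋=(3.8350,-5.0984) cross=-51.650
  mode + wants cross > 0 → take C=(2.6142,3.0741) (cross=51.650)
ex = (C−B)/|BC| = (0.7112,0.7030); ey = (-0.7030,0.7112)
P = B + 3.21·ex + -3.32·ey = (2.2528,-1.9514)

2.25 -1.95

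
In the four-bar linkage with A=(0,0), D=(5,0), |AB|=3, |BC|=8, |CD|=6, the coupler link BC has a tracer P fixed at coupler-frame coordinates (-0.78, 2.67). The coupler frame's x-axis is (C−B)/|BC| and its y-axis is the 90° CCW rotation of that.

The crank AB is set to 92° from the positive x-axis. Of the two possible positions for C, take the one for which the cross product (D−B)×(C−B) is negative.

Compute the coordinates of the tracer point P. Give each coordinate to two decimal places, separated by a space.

A=(0,0), D=(5.00,0)
B = A + 3.00·(cos92°, sin92°) = (-0.1047, 2.9982)
|BD| = 5.9200
circle(B,8.00) ∩ circle(D,6.00): a=5.3249, h=5.9704
  candidates: C₊=(7.5105,5.4495) cross=35.345; C₋=(1.4631,-4.8467) cross=-35.345
  mode - wants cross < 0 → take C=(1.4631,-4.8467) (cross=-35.345)
ex = (C−B)/|BC| = (0.1960,-0.9806); ey = (0.9806,0.1960)
P = B + -0.78·ex + 2.67·ey = (2.3607,4.2863)

2.36 4.29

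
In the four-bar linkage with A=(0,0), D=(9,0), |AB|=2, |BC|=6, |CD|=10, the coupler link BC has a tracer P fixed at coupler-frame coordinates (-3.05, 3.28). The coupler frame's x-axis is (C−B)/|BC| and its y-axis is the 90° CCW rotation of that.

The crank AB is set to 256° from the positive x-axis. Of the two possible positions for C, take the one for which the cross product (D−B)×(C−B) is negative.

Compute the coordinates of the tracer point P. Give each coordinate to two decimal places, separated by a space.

1.10 2.25

A=(0,0), D=(9.00,0)
B = A + 2.00·(cos256°, sin256°) = (-0.4838, -1.9406)
|BD| = 9.6804
circle(B,6.00) ∩ circle(D,10.00): a=1.5345, h=5.8005
  candidates: C₊=(-0.1433,4.0497) cross=56.150; C₋=(2.1823,-7.3157) cross=-56.150
  mode - wants cross < 0 → take C=(2.1823,-7.3157) (cross=-56.150)
ex = (C−B)/|BC| = (0.4444,-0.8958); ey = (0.8958,0.4444)
P = B + -3.05·ex + 3.28·ey = (1.0992,2.2492)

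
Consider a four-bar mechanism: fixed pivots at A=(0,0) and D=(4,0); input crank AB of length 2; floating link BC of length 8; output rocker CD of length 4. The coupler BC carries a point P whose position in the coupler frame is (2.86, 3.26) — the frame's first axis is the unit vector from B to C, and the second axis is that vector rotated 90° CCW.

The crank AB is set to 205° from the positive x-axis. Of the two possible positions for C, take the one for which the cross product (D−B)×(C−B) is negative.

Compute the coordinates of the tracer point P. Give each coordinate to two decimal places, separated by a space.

A=(0,0), D=(4.00,0)
B = A + 2.00·(cos205°, sin205°) = (-1.8126, -0.8452)
|BD| = 5.8737
circle(B,8.00) ∩ circle(D,4.00): a=7.0229, h=3.8314
  candidates: C₊=(4.5858,3.9569) cross=22.505; C₋=(5.6885,-3.6262) cross=-22.505
  mode - wants cross < 0 → take C=(5.6885,-3.6262) (cross=-22.505)
ex = (C−B)/|BC| = (0.9376,-0.3476); ey = (0.3476,0.9376)
P = B + 2.86·ex + 3.26·ey = (2.0023,1.2173)

2.00 1.22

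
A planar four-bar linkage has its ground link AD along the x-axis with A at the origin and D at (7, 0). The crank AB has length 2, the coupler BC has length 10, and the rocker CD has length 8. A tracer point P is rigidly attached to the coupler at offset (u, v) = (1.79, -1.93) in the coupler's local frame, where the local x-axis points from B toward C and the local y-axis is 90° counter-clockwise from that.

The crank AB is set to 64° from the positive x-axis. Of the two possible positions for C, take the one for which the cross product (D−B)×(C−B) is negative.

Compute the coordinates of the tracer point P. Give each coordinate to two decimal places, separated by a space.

A=(0,0), D=(7.00,0)
B = A + 2.00·(cos64°, sin64°) = (0.8767, 1.7976)
|BD| = 6.3817
circle(B,10.00) ∩ circle(D,8.00): a=6.0114, h=7.9914
  candidates: C₊=(8.8958,7.7721) cross=50.999; C₋=(4.3937,-7.5635) cross=-50.999
  mode - wants cross < 0 → take C=(4.3937,-7.5635) (cross=-50.999)
ex = (C−B)/|BC| = (0.3517,-0.9361); ey = (0.9361,0.3517)
P = B + 1.79·ex + -1.93·ey = (-0.3004,-0.5568)

-0.30 -0.56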